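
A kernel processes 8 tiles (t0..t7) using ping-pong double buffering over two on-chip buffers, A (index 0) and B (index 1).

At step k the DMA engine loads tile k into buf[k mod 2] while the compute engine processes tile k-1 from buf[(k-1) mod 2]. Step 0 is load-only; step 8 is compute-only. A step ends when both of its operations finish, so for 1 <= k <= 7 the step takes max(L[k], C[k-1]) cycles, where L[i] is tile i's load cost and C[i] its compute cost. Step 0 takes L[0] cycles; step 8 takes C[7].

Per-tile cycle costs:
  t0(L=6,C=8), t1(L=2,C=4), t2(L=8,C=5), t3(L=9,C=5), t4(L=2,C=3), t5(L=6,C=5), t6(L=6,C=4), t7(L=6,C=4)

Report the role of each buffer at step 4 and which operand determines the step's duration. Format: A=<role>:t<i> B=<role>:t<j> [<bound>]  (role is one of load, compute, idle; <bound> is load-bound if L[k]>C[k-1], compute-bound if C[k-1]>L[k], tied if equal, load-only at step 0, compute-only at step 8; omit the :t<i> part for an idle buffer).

[0] DMA t0→A (6c) ∥ CU idle ⇒ 6c, clock 6
[1] DMA t1→B (2c) ∥ CU A:t0 (8c) ⇒ 8c, clock 14
[2] DMA t2→A (8c) ∥ CU B:t1 (4c) ⇒ 8c, clock 22
[3] DMA t3→B (9c) ∥ CU A:t2 (5c) ⇒ 9c, clock 31
[4] DMA t4→A (2c) ∥ CU B:t3 (5c) ⇒ 5c, clock 36
[5] DMA t5→B (6c) ∥ CU A:t4 (3c) ⇒ 6c, clock 42
[6] DMA t6→A (6c) ∥ CU B:t5 (5c) ⇒ 6c, clock 48
[7] DMA t7→B (6c) ∥ CU A:t6 (4c) ⇒ 6c, clock 54
[8] DMA idle ∥ CU B:t7 (4c) ⇒ 4c, clock 58

step 4: A=load:t4 B=compute:t3 [compute-bound]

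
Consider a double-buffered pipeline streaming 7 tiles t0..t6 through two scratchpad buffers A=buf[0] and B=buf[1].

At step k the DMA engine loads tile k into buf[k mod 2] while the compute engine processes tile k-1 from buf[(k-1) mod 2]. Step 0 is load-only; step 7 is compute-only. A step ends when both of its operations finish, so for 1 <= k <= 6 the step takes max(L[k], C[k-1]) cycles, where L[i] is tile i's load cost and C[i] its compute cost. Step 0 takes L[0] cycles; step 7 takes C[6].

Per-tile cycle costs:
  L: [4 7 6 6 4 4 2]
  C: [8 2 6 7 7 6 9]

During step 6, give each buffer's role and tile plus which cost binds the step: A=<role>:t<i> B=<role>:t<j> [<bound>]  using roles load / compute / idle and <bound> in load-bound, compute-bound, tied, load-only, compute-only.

step 6: A=load:t6 B=compute:t5 [compute-bound]

  0. 4=4c; end=4; A:t0 B:-
  1. max(7,8)=8c; end=12; A:t0 B:t1
  2. max(6,2)=6c; end=18; A:t2 B:t1
  3. max(6,6)=6c; end=24; A:t2 B:t3
  4. max(4,7)=7c; end=31; A:t4 B:t3
  5. max(4,7)=7c; end=38; A:t4 B:t5
  6. max(2,6)=6c; end=44; A:t6 B:t5
  7. 9=9c; end=53; A:t6 B:t5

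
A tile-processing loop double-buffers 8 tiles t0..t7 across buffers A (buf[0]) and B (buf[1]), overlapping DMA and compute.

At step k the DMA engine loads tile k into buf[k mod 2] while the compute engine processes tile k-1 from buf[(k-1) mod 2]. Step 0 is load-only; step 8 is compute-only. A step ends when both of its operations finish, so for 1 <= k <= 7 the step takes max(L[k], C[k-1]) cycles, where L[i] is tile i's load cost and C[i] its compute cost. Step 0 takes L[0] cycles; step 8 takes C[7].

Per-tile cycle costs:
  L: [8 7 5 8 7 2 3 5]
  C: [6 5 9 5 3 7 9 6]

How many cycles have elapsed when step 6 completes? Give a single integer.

end_cycle[6] = 46

k=0 load=t0/8c comp=- wait=8 total=8
k=1 load=t1/7c comp=t0/6c wait=7 total=15
k=2 load=t2/5c comp=t1/5c wait=5 total=20
k=3 load=t3/8c comp=t2/9c wait=9 total=29
k=4 load=t4/7c comp=t3/5c wait=7 total=36
k=5 load=t5/2c comp=t4/3c wait=3 total=39
k=6 load=t6/3c comp=t5/7c wait=7 total=46
k=7 load=t7/5c comp=t6/9c wait=9 total=55
k=8 load=- comp=t7/6c wait=6 total=61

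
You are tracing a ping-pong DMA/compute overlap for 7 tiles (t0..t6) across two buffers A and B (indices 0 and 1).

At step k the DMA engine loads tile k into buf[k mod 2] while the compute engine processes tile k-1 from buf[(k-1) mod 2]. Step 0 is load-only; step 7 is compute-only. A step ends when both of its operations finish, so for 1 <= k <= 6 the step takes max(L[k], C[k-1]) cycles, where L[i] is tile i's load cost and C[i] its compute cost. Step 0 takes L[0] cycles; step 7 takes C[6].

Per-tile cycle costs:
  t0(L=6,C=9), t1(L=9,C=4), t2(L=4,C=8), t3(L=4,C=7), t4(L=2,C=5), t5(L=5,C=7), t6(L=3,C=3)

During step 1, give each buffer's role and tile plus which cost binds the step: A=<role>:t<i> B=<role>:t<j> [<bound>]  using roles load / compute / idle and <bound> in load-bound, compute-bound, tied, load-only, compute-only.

step 1: A=compute:t0 B=load:t1 [tied]

[0] DMA t0→A (6c) ∥ CU idle ⇒ 6c, clock 6
[1] DMA t1→B (9c) ∥ CU A:t0 (9c) ⇒ 9c, clock 15
[2] DMA t2→A (4c) ∥ CU B:t1 (4c) ⇒ 4c, clock 19
[3] DMA t3→B (4c) ∥ CU A:t2 (8c) ⇒ 8c, clock 27
[4] DMA t4→A (2c) ∥ CU B:t3 (7c) ⇒ 7c, clock 34
[5] DMA t5→B (5c) ∥ CU A:t4 (5c) ⇒ 5c, clock 39
[6] DMA t6→A (3c) ∥ CU B:t5 (7c) ⇒ 7c, clock 46
[7] DMA idle ∥ CU A:t6 (3c) ⇒ 3c, clock 49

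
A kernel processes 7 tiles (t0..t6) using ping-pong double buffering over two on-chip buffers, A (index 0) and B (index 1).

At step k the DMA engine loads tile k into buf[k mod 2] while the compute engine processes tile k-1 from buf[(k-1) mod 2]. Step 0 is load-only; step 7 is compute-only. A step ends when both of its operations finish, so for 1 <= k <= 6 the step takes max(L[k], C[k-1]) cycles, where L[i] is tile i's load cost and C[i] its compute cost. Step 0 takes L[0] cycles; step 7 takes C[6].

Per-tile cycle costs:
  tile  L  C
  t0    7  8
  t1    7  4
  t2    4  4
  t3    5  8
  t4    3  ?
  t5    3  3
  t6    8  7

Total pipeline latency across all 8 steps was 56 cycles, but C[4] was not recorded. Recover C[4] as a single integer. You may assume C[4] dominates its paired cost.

C[4] = 9

step 0 | dur = L[0]=7 = 7
step 1 | dur = max(L[1]=7, C[0]=8) = 8
step 2 | dur = max(L[2]=4, C[1]=4) = 4
step 3 | dur = max(L[3]=5, C[2]=4) = 5
step 4 | dur = max(L[4]=3, C[3]=8) = 8
step 5 | dur = max(L[5]=3, C[4]=?) = C[4]  (unknown; binding)
step 6 | dur = max(L[6]=8, C[5]=3) = 8
step 7 | dur = C[6]=7 = 7
sum of known step durations = 47
dur[5] = total - known = 56 - 47 = 9
C[4] is the binding max in step 5, so C[4] = dur[5] = 9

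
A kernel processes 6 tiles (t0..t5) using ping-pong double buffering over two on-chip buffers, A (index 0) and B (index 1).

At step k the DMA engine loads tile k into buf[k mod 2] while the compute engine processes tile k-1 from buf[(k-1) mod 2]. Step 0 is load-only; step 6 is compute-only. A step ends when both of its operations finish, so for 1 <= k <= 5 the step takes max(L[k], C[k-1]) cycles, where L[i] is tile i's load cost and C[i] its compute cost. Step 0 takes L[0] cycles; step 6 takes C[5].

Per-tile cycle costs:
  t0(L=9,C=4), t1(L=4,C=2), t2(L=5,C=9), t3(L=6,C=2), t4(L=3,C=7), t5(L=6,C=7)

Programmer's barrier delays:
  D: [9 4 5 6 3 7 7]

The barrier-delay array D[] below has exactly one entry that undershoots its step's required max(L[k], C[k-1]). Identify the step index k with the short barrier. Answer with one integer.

[0] required=L[0]=9=9 vs D=9 ok
[1] required=max(L[1]=4,C[0]=4)=4 vs D=4 ok
[2] required=max(L[2]=5,C[1]=2)=5 vs D=5 ok
[3] required=max(L[3]=6,C[2]=9)=9 vs D=6 SHORT
[4] required=max(L[4]=3,C[3]=2)=3 vs D=3 ok
[5] required=max(L[5]=6,C[4]=7)=7 vs D=7 ok
[6] required=C[5]=7=7 vs D=7 ok

hazard at step 3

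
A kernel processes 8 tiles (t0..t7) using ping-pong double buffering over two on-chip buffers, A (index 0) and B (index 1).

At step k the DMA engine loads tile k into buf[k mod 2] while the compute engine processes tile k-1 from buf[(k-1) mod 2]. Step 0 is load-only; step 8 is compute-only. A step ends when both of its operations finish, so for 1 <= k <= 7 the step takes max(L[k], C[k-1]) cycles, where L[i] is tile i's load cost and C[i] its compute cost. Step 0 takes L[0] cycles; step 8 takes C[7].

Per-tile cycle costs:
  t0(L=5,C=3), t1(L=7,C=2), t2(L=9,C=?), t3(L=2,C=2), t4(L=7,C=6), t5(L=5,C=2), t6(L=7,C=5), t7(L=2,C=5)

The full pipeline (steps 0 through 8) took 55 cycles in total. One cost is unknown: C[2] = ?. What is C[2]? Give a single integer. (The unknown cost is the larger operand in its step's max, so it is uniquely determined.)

C[2] = 4

step 0 | dur = L[0]=5 = 5
step 1 | dur = max(L[1]=7, C[0]=3) = 7
step 2 | dur = max(L[2]=9, C[1]=2) = 9
step 3 | dur = max(L[3]=2, C[2]=?) = C[2]  (unknown; binding)
step 4 | dur = max(L[4]=7, C[3]=2) = 7
step 5 | dur = max(L[5]=5, C[4]=6) = 6
step 6 | dur = max(L[6]=7, C[5]=2) = 7
step 7 | dur = max(L[7]=2, C[6]=5) = 5
step 8 | dur = C[7]=5 = 5
sum of known step durations = 51
dur[3] = total - known = 55 - 51 = 4
C[2] is the binding max in step 3, so C[2] = dur[3] = 4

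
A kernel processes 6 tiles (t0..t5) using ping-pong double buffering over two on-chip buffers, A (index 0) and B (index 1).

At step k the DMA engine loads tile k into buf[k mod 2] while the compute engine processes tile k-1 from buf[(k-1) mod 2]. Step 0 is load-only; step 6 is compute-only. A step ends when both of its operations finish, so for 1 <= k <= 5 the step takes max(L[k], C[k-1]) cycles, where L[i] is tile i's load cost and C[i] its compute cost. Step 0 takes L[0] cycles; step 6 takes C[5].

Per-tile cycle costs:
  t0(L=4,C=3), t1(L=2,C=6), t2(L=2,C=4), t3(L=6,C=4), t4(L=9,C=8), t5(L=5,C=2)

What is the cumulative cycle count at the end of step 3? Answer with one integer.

end_cycle[3] = 19

k=0 load=t0/4c comp=- wait=4 total=4
k=1 load=t1/2c comp=t0/3c wait=3 total=7
k=2 load=t2/2c comp=t1/6c wait=6 total=13
k=3 load=t3/6c comp=t2/4c wait=6 total=19
k=4 load=t4/9c comp=t3/4c wait=9 total=28
k=5 load=t5/5c comp=t4/8c wait=8 total=36
k=6 load=- comp=t5/2c wait=2 total=38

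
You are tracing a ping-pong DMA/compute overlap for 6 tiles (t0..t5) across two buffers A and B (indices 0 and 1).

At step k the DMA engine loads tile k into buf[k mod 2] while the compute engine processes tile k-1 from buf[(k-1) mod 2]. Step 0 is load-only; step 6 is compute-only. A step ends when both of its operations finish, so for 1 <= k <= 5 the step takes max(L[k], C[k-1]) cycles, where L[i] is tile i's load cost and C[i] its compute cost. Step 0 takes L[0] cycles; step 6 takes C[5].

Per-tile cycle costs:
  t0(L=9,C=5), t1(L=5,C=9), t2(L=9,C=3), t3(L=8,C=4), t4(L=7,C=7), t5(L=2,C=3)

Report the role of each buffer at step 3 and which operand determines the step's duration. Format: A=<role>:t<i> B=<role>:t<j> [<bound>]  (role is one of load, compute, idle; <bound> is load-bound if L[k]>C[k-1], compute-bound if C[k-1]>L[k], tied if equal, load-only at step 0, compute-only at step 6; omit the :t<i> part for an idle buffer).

step 3: A=compute:t2 B=load:t3 [load-bound]

k=0 load=t0/9c comp=- wait=9 total=9
k=1 load=t1/5c comp=t0/5c wait=5 total=14
k=2 load=t2/9c comp=t1/9c wait=9 total=23
k=3 load=t3/8c comp=t2/3c wait=8 total=31
k=4 load=t4/7c comp=t3/4c wait=7 total=38
k=5 load=t5/2c comp=t4/7c wait=7 total=45
k=6 load=- comp=t5/3c wait=3 total=48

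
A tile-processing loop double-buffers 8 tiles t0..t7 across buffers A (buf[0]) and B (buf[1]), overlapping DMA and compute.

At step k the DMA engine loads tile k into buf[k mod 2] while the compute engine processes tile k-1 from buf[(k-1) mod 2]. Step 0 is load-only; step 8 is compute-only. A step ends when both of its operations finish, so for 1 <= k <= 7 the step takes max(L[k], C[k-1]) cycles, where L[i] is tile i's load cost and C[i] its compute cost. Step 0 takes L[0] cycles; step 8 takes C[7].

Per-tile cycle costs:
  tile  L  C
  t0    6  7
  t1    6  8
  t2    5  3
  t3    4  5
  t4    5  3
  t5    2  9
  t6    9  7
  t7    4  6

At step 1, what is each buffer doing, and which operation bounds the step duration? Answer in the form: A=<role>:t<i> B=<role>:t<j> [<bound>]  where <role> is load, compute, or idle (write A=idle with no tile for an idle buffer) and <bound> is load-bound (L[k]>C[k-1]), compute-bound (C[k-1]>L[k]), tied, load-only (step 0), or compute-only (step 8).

  0. 6=6c; end=6; A:t0 B:-
  1. max(6,7)=7c; end=13; A:t0 B:t1
  2. max(5,8)=8c; end=21; A:t2 B:t1
  3. max(4,3)=4c; end=25; A:t2 B:t3
  4. max(5,5)=5c; end=30; A:t4 B:t3
  5. max(2,3)=3c; end=33; A:t4 B:t5
  6. max(9,9)=9c; end=42; A:t6 B:t5
  7. max(4,7)=7c; end=49; A:t6 B:t7
  8. 6=6c; end=55; A:t6 B:t7

step 1: A=compute:t0 B=load:t1 [compute-bound]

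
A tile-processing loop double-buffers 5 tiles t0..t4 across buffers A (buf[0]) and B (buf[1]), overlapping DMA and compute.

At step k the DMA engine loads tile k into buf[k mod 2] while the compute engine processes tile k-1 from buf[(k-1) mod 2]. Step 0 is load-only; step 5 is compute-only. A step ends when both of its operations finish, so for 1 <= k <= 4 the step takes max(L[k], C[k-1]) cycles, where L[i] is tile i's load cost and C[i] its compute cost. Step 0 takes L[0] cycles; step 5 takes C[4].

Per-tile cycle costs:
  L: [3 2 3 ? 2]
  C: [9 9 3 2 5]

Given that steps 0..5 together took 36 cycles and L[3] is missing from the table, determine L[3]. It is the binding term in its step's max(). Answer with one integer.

step 0: dur = L[0]=3 = 3
step 1: dur = max(L[1]=2, C[0]=9) = 9
step 2: dur = max(L[2]=3, C[1]=9) = 9
step 3: dur = max(L[3]=?, C[2]=3) = L[3]  (unknown; binding)
step 4: dur = max(L[4]=2, C[3]=2) = 2
step 5: dur = C[4]=5 = 5
sum of known step durations = 28
dur[3] = total - known = 36 - 28 = 8
L[3] is the binding max in step 3, so L[3] = dur[3] = 8

L[3] = 8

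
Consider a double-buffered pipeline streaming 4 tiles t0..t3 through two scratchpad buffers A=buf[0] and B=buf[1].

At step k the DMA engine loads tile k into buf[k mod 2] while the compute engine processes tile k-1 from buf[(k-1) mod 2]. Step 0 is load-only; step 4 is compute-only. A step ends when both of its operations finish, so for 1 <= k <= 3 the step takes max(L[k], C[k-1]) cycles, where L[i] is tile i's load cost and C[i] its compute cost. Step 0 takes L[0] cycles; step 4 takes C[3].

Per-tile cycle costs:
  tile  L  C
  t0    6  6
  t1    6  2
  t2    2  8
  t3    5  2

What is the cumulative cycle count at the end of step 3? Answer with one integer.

end_cycle[3] = 22

k=0 load=t0/6c comp=- wait=6 total=6
k=1 load=t1/6c comp=t0/6c wait=6 total=12
k=2 load=t2/2c comp=t1/2c wait=2 total=14
k=3 load=t3/5c comp=t2/8c wait=8 total=22
k=4 load=- comp=t3/2c wait=2 total=24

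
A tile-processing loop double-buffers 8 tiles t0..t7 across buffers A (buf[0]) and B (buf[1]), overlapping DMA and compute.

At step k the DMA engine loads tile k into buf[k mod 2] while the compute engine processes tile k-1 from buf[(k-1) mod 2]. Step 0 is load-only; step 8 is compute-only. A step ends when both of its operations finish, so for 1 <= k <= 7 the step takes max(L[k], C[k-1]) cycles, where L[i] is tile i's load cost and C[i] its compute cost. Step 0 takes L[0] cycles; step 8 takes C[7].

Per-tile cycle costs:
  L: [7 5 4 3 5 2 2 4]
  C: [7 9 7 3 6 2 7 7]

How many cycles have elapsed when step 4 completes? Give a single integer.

end_cycle[4] = 35

step 0: L[0]=7 → dur=7, Σ=7 | A=load:t0 B=idle [load-only]
step 1: L[1]=5 C[0]=7 → dur=7, Σ=14 | A=compute:t0 B=load:t1 [compute-bound]
step 2: L[2]=4 C[1]=9 → dur=9, Σ=23 | A=load:t2 B=compute:t1 [compute-bound]
step 3: L[3]=3 C[2]=7 → dur=7, Σ=30 | A=compute:t2 B=load:t3 [compute-bound]
step 4: L[4]=5 C[3]=3 → dur=5, Σ=35 | A=load:t4 B=compute:t3 [load-bound]
step 5: L[5]=2 C[4]=6 → dur=6, Σ=41 | A=compute:t4 B=load:t5 [compute-bound]
step 6: L[6]=2 C[5]=2 → dur=2, Σ=43 | A=load:t6 B=compute:t5 [tied]
step 7: L[7]=4 C[6]=7 → dur=7, Σ=50 | A=compute:t6 B=load:t7 [compute-bound]
step 8: C[7]=7 → dur=7, Σ=57 | A=idle B=compute:t7 [compute-only]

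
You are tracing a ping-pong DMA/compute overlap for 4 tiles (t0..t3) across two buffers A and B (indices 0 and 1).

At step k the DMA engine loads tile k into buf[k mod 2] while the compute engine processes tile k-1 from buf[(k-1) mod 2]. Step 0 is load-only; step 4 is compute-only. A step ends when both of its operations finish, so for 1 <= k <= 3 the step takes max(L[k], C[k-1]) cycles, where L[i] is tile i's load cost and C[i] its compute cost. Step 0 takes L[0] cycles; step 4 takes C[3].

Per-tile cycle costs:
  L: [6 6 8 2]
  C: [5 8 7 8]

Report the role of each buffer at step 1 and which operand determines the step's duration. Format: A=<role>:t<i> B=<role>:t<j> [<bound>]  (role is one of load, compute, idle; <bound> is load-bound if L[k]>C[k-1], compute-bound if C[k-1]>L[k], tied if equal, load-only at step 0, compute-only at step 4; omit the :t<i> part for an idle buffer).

step 1: A=compute:t0 B=load:t1 [load-bound]

[0] DMA t0→A (6c) ∥ CU idle ⇒ 6c, clock 6
[1] DMA t1→B (6c) ∥ CU A:t0 (5c) ⇒ 6c, clock 12
[2] DMA t2→A (8c) ∥ CU B:t1 (8c) ⇒ 8c, clock 20
[3] DMA t3→B (2c) ∥ CU A:t2 (7c) ⇒ 7c, clock 27
[4] DMA idle ∥ CU B:t3 (8c) ⇒ 8c, clock 35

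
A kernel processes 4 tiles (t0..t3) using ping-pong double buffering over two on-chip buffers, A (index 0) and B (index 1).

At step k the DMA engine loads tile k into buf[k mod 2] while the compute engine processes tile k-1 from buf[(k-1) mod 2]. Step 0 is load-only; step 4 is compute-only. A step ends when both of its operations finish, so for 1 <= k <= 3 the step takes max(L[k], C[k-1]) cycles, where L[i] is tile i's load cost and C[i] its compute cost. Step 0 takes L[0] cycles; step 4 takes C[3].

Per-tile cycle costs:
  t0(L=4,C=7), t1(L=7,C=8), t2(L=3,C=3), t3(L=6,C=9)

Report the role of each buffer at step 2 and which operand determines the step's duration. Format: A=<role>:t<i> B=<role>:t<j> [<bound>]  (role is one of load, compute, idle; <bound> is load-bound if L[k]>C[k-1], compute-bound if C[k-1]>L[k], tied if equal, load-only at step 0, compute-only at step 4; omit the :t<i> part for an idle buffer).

  0. 4=4c; end=4; A:t0 B:-
  1. max(7,7)=7c; end=11; A:t0 B:t1
  2. max(3,8)=8c; end=19; A:t2 B:t1
  3. max(6,3)=6c; end=25; A:t2 B:t3
  4. 9=9c; end=34; A:t2 B:t3

step 2: A=load:t2 B=compute:t1 [compute-bound]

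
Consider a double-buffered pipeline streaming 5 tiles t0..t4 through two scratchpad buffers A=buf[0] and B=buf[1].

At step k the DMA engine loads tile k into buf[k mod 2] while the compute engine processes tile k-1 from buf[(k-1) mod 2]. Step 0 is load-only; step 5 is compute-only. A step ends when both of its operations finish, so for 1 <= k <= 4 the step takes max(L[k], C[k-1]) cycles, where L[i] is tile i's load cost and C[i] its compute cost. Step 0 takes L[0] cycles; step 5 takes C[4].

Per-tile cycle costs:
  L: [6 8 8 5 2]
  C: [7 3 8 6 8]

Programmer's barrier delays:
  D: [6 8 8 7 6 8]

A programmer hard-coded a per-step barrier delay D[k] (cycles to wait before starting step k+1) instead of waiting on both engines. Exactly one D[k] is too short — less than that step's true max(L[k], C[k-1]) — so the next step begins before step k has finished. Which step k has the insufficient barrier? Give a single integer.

[0] required=L[0]=6=6 vs D=6 ok
[1] required=max(L[1]=8,C[0]=7)=8 vs D=8 ok
[2] required=max(L[2]=8,C[1]=3)=8 vs D=8 ok
[3] required=max(L[3]=5,C[2]=8)=8 vs D=7 SHORT
[4] required=max(L[4]=2,C[3]=6)=6 vs D=6 ok
[5] required=C[4]=8=8 vs D=8 ok

hazard at step 3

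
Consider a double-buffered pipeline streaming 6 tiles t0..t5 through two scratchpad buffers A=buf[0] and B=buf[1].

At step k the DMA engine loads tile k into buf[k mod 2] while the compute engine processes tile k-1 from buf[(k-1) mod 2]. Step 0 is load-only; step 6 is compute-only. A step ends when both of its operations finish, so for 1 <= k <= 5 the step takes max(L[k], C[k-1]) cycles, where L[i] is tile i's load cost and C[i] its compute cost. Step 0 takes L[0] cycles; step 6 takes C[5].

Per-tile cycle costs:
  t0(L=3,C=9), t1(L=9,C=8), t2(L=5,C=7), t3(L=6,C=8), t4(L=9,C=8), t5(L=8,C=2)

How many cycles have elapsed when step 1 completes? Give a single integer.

[0] DMA t0→A (3c) ∥ CU idle ⇒ 3c, clock 3
[1] DMA t1→B (9c) ∥ CU A:t0 (9c) ⇒ 9c, clock 12
[2] DMA t2→A (5c) ∥ CU B:t1 (8c) ⇒ 8c, clock 20
[3] DMA t3→B (6c) ∥ CU A:t2 (7c) ⇒ 7c, clock 27
[4] DMA t4→A (9c) ∥ CU B:t3 (8c) ⇒ 9c, clock 36
[5] DMA t5→B (8c) ∥ CU A:t4 (8c) ⇒ 8c, clock 44
[6] DMA idle ∥ CU B:t5 (2c) ⇒ 2c, clock 46

end_cycle[1] = 12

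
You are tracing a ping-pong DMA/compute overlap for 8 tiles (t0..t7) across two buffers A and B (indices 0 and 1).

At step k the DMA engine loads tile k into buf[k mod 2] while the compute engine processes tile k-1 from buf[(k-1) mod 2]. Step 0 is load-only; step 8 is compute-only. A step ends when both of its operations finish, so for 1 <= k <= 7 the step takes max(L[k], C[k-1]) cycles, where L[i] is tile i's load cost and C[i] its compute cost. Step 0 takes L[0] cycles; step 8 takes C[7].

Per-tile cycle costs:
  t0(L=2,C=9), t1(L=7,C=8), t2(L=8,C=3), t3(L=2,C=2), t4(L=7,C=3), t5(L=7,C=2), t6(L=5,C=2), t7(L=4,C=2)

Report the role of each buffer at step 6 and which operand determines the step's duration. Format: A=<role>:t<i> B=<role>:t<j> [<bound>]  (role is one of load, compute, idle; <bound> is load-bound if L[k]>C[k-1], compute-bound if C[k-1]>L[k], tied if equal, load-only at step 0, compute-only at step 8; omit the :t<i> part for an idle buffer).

step 6: A=load:t6 B=compute:t5 [load-bound]

k=0 load=t0/2c comp=- wait=2 total=2
k=1 load=t1/7c comp=t0/9c wait=9 total=11
k=2 load=t2/8c comp=t1/8c wait=8 total=19
k=3 load=t3/2c comp=t2/3c wait=3 total=22
k=4 load=t4/7c comp=t3/2c wait=7 total=29
k=5 load=t5/7c comp=t4/3c wait=7 total=36
k=6 load=t6/5c comp=t5/2c wait=5 total=41
k=7 load=t7/4c comp=t6/2c wait=4 total=45
k=8 load=- comp=t7/2c wait=2 total=47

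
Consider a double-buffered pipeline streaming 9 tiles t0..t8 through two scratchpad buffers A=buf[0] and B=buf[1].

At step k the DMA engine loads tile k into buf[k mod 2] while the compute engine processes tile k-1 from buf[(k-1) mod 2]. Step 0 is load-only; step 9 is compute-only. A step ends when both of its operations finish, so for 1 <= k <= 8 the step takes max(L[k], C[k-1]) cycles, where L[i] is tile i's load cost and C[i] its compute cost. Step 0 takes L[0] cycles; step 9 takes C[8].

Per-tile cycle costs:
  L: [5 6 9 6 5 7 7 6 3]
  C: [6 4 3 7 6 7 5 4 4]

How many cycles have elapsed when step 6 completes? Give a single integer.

  0. 5=5c; end=5; A:t0 B:-
  1. max(6,6)=6c; end=11; A:t0 B:t1
  2. max(9,4)=9c; end=20; A:t2 B:t1
  3. max(6,3)=6c; end=26; A:t2 B:t3
  4. max(5,7)=7c; end=33; A:t4 B:t3
  5. max(7,6)=7c; end=40; A:t4 B:t5
  6. max(7,7)=7c; end=47; A:t6 B:t5
  7. max(6,5)=6c; end=53; A:t6 B:t7
  8. max(3,4)=4c; end=57; A:t8 B:t7
  9. 4=4c; end=61; A:t8 B:t7

end_cycle[6] = 47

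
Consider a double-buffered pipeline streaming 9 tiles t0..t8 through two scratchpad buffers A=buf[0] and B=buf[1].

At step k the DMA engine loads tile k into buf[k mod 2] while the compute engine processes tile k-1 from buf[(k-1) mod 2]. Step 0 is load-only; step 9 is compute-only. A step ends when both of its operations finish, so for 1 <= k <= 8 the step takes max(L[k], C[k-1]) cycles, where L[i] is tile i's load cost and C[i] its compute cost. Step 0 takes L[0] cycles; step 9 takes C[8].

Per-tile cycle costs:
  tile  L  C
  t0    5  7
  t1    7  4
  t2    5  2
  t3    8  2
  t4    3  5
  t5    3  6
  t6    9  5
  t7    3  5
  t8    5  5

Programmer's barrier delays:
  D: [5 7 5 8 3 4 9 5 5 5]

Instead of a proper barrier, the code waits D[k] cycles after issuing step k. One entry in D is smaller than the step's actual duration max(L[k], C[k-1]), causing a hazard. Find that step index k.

[0] required=L[0]=5=5 vs D=5 ok
[1] required=max(L[1]=7,C[0]=7)=7 vs D=7 ok
[2] required=max(L[2]=5,C[1]=4)=5 vs D=5 ok
[3] required=max(L[3]=8,C[2]=2)=8 vs D=8 ok
[4] required=max(L[4]=3,C[3]=2)=3 vs D=3 ok
[5] required=max(L[5]=3,C[4]=5)=5 vs D=4 SHORT
[6] required=max(L[6]=9,C[5]=6)=9 vs D=9 ok
[7] required=max(L[7]=3,C[6]=5)=5 vs D=5 ok
[8] required=max(L[8]=5,C[7]=5)=5 vs D=5 ok
[9] required=C[8]=5=5 vs D=5 ok

hazard at step 5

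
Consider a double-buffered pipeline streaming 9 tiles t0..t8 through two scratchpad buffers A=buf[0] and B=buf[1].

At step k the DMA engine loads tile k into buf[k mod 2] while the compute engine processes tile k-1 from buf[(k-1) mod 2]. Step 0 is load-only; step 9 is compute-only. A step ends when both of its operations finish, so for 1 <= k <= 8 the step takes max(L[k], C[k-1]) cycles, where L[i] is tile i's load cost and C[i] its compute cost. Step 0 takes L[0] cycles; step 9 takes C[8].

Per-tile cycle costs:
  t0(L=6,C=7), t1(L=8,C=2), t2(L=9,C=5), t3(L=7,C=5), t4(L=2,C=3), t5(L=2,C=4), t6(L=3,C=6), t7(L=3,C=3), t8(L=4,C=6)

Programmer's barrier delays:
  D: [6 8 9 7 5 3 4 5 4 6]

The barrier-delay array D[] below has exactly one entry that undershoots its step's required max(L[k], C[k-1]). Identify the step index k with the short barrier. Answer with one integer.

hazard at step 7

step 0: need L[0]=6 = 6; D[0]=6 ok
step 1: need max(L[1]=8,C[0]=7) = 8; D[1]=8 ok
step 2: need max(L[2]=9,C[1]=2) = 9; D[2]=9 ok
step 3: need max(L[3]=7,C[2]=5) = 7; D[3]=7 ok
step 4: need max(L[4]=2,C[3]=5) = 5; D[4]=5 ok
step 5: need max(L[5]=2,C[4]=3) = 3; D[5]=3 ok
step 6: need max(L[6]=3,C[5]=4) = 4; D[6]=4 ok
step 7: need max(L[7]=3,C[6]=6) = 6; D[7]=5 SHORT
step 8: need max(L[8]=4,C[7]=3) = 4; D[8]=4 ok
step 9: need C[8]=6 = 6; D[9]=6 ok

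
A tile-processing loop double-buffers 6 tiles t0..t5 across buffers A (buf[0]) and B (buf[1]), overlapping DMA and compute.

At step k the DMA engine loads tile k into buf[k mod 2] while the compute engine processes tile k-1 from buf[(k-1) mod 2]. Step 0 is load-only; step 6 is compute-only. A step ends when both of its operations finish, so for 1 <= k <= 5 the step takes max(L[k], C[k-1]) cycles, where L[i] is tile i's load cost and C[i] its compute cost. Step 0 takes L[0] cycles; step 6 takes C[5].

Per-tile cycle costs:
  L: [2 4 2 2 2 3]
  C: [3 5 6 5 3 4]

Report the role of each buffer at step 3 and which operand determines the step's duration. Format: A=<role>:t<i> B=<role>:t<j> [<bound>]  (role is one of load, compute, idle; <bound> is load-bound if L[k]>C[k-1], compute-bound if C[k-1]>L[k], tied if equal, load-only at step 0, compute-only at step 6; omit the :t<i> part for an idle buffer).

  0. 2=2c; end=2; A:t0 B:-
  1. max(4,3)=4c; end=6; A:t0 B:t1
  2. max(2,5)=5c; end=11; A:t2 B:t1
  3. max(2,6)=6c; end=17; A:t2 B:t3
  4. max(2,5)=5c; end=22; A:t4 B:t3
  5. max(3,3)=3c; end=25; A:t4 B:t5
  6. 4=4c; end=29; A:t4 B:t5

step 3: A=compute:t2 B=load:t3 [compute-bound]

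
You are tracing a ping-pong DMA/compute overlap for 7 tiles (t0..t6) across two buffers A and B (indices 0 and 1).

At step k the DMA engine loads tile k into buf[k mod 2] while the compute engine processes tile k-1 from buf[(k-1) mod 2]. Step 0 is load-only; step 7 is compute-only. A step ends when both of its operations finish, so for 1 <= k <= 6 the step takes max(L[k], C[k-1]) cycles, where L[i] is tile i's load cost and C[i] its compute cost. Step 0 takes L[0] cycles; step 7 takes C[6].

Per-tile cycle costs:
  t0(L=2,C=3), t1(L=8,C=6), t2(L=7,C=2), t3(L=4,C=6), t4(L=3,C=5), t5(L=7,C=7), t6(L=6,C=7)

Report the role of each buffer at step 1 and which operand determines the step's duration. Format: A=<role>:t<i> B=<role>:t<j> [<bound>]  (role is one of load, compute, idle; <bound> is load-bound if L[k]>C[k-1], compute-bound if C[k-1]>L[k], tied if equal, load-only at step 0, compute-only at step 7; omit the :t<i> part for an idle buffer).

step 1: A=compute:t0 B=load:t1 [load-bound]

step 0: L[0]=2 → dur=2, Σ=2 | A=load:t0 B=idle [load-only]
step 1: L[1]=8 C[0]=3 → dur=8, Σ=10 | A=compute:t0 B=load:t1 [load-bound]
step 2: L[2]=7 C[1]=6 → dur=7, Σ=17 | A=load:t2 B=compute:t1 [load-bound]
step 3: L[3]=4 C[2]=2 → dur=4, Σ=21 | A=compute:t2 B=load:t3 [load-bound]
step 4: L[4]=3 C[3]=6 → dur=6, Σ=27 | A=load:t4 B=compute:t3 [compute-bound]
step 5: L[5]=7 C[4]=5 → dur=7, Σ=34 | A=compute:t4 B=load:t5 [load-bound]
step 6: L[6]=6 C[5]=7 → dur=7, Σ=41 | A=load:t6 B=compute:t5 [compute-bound]
step 7: C[6]=7 → dur=7, Σ=48 | A=compute:t6 B=idle [compute-only]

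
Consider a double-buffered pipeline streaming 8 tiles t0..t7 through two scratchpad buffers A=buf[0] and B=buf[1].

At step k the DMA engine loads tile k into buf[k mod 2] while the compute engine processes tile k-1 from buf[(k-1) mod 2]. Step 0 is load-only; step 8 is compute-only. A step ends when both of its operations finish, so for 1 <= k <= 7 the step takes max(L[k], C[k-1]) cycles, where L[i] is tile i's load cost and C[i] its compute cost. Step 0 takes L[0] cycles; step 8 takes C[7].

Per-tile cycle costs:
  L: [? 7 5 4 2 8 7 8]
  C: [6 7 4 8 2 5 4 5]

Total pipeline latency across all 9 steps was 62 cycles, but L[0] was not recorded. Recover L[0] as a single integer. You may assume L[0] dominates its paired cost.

L[0] = 8

step 0 → dur = L[0]=? = L[0]  (unknown; binding)
step 1 → dur = max(L[1]=7, C[0]=6) = 7
step 2 → dur = max(L[2]=5, C[1]=7) = 7
step 3 → dur = max(L[3]=4, C[2]=4) = 4
step 4 → dur = max(L[4]=2, C[3]=8) = 8
step 5 → dur = max(L[5]=8, C[4]=2) = 8
step 6 → dur = max(L[6]=7, C[5]=5) = 7
step 7 → dur = max(L[7]=8, C[6]=4) = 8
step 8 → dur = C[7]=5 = 5
sum of known step durations = 54
dur[0] = total - known = 62 - 54 = 8
L[0] is the binding max in step 0, so L[0] = dur[0] = 8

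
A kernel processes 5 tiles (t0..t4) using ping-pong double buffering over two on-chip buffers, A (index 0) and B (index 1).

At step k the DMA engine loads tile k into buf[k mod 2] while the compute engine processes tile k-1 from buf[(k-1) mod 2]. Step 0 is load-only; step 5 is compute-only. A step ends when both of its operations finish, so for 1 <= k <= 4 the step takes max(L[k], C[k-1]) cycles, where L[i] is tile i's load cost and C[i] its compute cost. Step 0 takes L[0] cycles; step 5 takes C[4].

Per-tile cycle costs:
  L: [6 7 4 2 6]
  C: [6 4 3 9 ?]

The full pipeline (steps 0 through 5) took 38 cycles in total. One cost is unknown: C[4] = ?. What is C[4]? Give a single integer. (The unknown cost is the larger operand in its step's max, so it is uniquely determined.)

C[4] = 9

step 0 = dur = L[0]=6 = 6
step 1 = dur = max(L[1]=7, C[0]=6) = 7
step 2 = dur = max(L[2]=4, C[1]=4) = 4
step 3 = dur = max(L[3]=2, C[2]=3) = 3
step 4 = dur = max(L[4]=6, C[3]=9) = 9
step 5 = dur = C[4]=? = C[4]  (unknown; binding)
sum of known step durations = 29
dur[5] = total - known = 38 - 29 = 9
C[4] is the binding max in step 5, so C[4] = dur[5] = 9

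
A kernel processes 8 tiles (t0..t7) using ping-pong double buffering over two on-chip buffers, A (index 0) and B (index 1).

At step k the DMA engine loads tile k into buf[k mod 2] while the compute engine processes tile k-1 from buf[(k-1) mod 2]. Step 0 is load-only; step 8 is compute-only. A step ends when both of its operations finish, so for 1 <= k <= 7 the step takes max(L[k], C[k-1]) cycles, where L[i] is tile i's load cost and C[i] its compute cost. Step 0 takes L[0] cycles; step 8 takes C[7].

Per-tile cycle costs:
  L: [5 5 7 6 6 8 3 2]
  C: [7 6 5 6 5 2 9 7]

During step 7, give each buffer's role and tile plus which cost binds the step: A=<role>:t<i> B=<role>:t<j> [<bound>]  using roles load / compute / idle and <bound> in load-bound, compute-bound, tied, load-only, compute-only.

step 7: A=compute:t6 B=load:t7 [compute-bound]

  0. 5=5c; end=5; A:t0 B:-
  1. max(5,7)=7c; end=12; A:t0 B:t1
  2. max(7,6)=7c; end=19; A:t2 B:t1
  3. max(6,5)=6c; end=25; A:t2 B:t3
  4. max(6,6)=6c; end=31; A:t4 B:t3
  5. max(8,5)=8c; end=39; A:t4 B:t5
  6. max(3,2)=3c; end=42; A:t6 B:t5
  7. max(2,9)=9c; end=51; A:t6 B:t7
  8. 7=7c; end=58; A:t6 B:t7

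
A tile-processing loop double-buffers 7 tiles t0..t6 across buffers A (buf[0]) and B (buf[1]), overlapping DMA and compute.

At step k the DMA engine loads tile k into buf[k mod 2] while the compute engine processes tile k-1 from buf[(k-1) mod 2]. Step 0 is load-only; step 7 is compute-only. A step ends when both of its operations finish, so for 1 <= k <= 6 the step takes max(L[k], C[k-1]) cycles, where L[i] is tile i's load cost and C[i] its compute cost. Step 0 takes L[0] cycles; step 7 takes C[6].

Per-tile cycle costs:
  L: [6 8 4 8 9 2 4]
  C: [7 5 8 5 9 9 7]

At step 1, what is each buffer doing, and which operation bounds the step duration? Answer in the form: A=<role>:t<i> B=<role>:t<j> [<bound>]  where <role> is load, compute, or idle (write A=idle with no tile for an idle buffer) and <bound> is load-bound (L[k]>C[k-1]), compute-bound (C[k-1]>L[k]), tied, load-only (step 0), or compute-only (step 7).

  0. 6=6c; end=6; A:t0 B:-
  1. max(8,7)=8c; end=14; A:t0 B:t1
  2. max(4,5)=5c; end=19; A:t2 B:t1
  3. max(8,8)=8c; end=27; A:t2 B:t3
  4. max(9,5)=9c; end=36; A:t4 B:t3
  5. max(2,9)=9c; end=45; A:t4 B:t5
  6. max(4,9)=9c; end=54; A:t6 B:t5
  7. 7=7c; end=61; A:t6 B:t5

step 1: A=compute:t0 B=load:t1 [load-bound]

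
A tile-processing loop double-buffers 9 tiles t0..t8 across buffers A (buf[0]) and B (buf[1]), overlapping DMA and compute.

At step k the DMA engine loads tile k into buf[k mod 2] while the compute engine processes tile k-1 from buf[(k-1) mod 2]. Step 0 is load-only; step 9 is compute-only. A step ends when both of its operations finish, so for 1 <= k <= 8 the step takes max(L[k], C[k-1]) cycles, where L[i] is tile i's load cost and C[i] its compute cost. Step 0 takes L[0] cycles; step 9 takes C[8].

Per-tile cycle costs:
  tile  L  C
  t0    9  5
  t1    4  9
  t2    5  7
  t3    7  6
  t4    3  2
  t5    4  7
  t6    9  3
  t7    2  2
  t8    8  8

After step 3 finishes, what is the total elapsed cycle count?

k=0 load=t0/9c comp=- wait=9 total=9
k=1 load=t1/4c comp=t0/5c wait=5 total=14
k=2 load=t2/5c comp=t1/9c wait=9 total=23
k=3 load=t3/7c comp=t2/7c wait=7 total=30
k=4 load=t4/3c comp=t3/6c wait=6 total=36
k=5 load=t5/4c comp=t4/2c wait=4 total=40
k=6 load=t6/9c comp=t5/7c wait=9 total=49
k=7 load=t7/2c comp=t6/3c wait=3 total=52
k=8 load=t8/8c comp=t7/2c wait=8 total=60
k=9 load=- comp=t8/8c wait=8 total=68

end_cycle[3] = 30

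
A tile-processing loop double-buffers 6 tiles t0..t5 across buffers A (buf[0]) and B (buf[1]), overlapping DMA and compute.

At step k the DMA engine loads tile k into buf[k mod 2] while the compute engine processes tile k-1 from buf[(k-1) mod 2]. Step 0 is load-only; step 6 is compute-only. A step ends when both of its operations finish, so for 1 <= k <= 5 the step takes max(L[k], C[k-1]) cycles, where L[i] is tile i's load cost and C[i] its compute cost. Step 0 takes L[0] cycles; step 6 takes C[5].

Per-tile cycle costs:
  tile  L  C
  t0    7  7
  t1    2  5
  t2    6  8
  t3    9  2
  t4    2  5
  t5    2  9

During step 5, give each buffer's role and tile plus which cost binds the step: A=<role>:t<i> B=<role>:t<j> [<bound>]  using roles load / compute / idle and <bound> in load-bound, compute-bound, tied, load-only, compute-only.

step 5: A=compute:t4 B=load:t5 [compute-bound]

step 0: L[0]=7 → dur=7, Σ=7 | A=load:t0 B=idle [load-only]
step 1: L[1]=2 C[0]=7 → dur=7, Σ=14 | A=compute:t0 B=load:t1 [compute-bound]
step 2: L[2]=6 C[1]=5 → dur=6, Σ=20 | A=load:t2 B=compute:t1 [load-bound]
step 3: L[3]=9 C[2]=8 → dur=9, Σ=29 | A=compute:t2 B=load:t3 [load-bound]
step 4: L[4]=2 C[3]=2 → dur=2, Σ=31 | A=load:t4 B=compute:t3 [tied]
step 5: L[5]=2 C[4]=5 → dur=5, Σ=36 | A=compute:t4 B=load:t5 [compute-bound]
step 6: C[5]=9 → dur=9, Σ=45 | A=idle B=compute:t5 [compute-only]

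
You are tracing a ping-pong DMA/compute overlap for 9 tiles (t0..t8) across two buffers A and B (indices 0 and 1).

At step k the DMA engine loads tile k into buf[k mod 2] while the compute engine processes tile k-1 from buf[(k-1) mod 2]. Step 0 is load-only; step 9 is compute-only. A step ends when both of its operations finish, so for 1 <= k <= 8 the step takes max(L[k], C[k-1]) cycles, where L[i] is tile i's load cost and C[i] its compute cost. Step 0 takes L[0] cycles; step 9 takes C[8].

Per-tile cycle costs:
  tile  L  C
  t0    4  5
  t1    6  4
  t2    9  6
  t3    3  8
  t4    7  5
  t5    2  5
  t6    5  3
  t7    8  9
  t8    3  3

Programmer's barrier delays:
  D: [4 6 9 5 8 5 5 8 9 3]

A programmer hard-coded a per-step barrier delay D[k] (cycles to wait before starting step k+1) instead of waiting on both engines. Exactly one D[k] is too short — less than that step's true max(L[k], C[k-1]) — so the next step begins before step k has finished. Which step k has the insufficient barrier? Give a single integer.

hazard at step 3

k=0 barrier L[0]=4→4c, D[0]=4 ok
k=1 barrier max(L[1]=6,C[0]=5)→6c, D[1]=6 ok
k=2 barrier max(L[2]=9,C[1]=4)→9c, D[2]=9 ok
k=3 barrier max(L[3]=3,C[2]=6)→6c, D[3]=5 SHORT
k=4 barrier max(L[4]=7,C[3]=8)→8c, D[4]=8 ok
k=5 barrier max(L[5]=2,C[4]=5)→5c, D[5]=5 ok
k=6 barrier max(L[6]=5,C[5]=5)→5c, D[6]=5 ok
k=7 barrier max(L[7]=8,C[6]=3)→8c, D[7]=8 ok
k=8 barrier max(L[8]=3,C[7]=9)→9c, D[8]=9 ok
k=9 barrier C[8]=3→3c, D[9]=3 ok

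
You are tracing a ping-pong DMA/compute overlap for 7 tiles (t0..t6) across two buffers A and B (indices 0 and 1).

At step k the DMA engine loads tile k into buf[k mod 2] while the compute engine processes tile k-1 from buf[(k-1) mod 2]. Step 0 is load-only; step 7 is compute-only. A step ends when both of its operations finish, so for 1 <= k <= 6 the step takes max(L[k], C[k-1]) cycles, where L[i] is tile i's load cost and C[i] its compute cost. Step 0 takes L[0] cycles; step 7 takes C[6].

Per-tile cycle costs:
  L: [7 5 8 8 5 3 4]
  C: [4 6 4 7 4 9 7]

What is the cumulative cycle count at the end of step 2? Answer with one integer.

[0] DMA t0→A (7c) ∥ CU idle ⇒ 7c, clock 7
[1] DMA t1→B (5c) ∥ CU A:t0 (4c) ⇒ 5c, clock 12
[2] DMA t2→A (8c) ∥ CU B:t1 (6c) ⇒ 8c, clock 20
[3] DMA t3→B (8c) ∥ CU A:t2 (4c) ⇒ 8c, clock 28
[4] DMA t4→A (5c) ∥ CU B:t3 (7c) ⇒ 7c, clock 35
[5] DMA t5→B (3c) ∥ CU A:t4 (4c) ⇒ 4c, clock 39
[6] DMA t6→A (4c) ∥ CU B:t5 (9c) ⇒ 9c, clock 48
[7] DMA idle ∥ CU A:t6 (7c) ⇒ 7c, clock 55

end_cycle[2] = 20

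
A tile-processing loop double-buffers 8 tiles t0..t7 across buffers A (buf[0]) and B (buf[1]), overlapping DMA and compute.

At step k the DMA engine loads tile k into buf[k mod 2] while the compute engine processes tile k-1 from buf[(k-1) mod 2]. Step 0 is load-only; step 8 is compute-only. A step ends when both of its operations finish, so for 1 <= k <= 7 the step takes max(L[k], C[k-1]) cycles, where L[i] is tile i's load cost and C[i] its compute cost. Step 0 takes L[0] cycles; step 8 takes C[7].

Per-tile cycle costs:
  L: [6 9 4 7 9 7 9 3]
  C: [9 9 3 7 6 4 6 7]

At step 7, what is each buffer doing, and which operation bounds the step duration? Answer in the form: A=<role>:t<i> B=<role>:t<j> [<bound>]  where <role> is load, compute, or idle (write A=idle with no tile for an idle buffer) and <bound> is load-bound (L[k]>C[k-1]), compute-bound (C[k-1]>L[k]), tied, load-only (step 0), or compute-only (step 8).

step 7: A=compute:t6 B=load:t7 [compute-bound]

  0. 6=6c; end=6; A:t0 B:-
  1. max(9,9)=9c; end=15; A:t0 B:t1
  2. max(4,9)=9c; end=24; A:t2 B:t1
  3. max(7,3)=7c; end=31; A:t2 B:t3
  4. max(9,7)=9c; end=40; A:t4 B:t3
  5. max(7,6)=7c; end=47; A:t4 B:t5
  6. max(9,4)=9c; end=56; A:t6 B:t5
  7. max(3,6)=6c; end=62; A:t6 B:t7
  8. 7=7c; end=69; A:t6 B:t7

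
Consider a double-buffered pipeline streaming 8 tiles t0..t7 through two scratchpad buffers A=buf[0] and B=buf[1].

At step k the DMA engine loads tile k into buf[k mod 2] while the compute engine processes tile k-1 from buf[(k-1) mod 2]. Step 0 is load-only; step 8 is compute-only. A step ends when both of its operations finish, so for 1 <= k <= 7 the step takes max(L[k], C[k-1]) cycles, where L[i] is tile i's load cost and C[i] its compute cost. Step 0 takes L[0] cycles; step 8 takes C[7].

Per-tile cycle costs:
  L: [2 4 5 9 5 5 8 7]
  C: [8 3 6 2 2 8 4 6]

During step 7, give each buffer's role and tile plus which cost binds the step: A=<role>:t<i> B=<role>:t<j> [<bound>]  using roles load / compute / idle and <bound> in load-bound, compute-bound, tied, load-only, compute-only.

  0. 2=2c; end=2; A:t0 B:-
  1. max(4,8)=8c; end=10; A:t0 B:t1
  2. max(5,3)=5c; end=15; A:t2 B:t1
  3. max(9,6)=9c; end=24; A:t2 B:t3
  4. max(5,2)=5c; end=29; A:t4 B:t3
  5. max(5,2)=5c; end=34; A:t4 B:t5
  6. max(8,8)=8c; end=42; A:t6 B:t5
  7. max(7,4)=7c; end=49; A:t6 B:t7
  8. 6=6c; end=55; A:t6 B:t7

step 7: A=compute:t6 B=load:t7 [load-bound]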